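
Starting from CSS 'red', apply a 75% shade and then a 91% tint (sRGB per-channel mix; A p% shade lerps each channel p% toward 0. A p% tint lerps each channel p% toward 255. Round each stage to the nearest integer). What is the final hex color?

#EEE8E8

CSS red is rgb(255, 0, 0).
Lerp each channel 75% toward 0:
  R: 255 − 191.25 = 63.75 → 64
  G: 0 + 0.75×(0−0) = 0 + 0 = 0 → 0
  B: 0 + 0 = 0 → 0
After the shade: rgb(64, 0, 0) = #400000.
Lerp each channel 91% toward 255:
  R: 64 + 0.91×(255−64) = 64 + 173.81 = 237.81 → 238
  G: 0 + 232.05 = 232.05 → 232
  B: 0 + 0.91×(255−0) = 0 + 232.05 = 232.05 → 232
rgb(238, 232, 232) = #EEE8E8.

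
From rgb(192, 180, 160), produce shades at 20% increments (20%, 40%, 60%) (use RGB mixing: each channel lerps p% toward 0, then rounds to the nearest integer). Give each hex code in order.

#9A9080, #736C60, #4D4840

20%: (192 − 38.4 = 153.6→154, 180 − 36 = 144→144, 160 − 32 = 128→128) → #9A9080
40%: (192 − 76.8 = 115.2→115, 180 − 72 = 108→108, 160 − 64 = 96→96) → #736C60
60%: (192 − 115.2 = 76.8→77, 180 − 108 = 72→72, 160 − 96 = 64→64) → #4D4840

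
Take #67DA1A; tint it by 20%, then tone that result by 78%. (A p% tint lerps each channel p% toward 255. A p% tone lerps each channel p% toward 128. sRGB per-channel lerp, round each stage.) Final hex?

#819574

#67DA1A is rgb(103, 218, 26).
Per channel, c → c + 0.2(255 − c):
  R: 103 + 0.2×(255−103) = 103 + 30.4 = 133.4 → 133
  G: 218 + 7.4 = 225.4 → 225
  B: 26 + 0.2×(255−26) = 26 + 45.8 = 71.8 → 72
After the tint: rgb(133, 225, 72) = #85E148.
Per channel, c → c + 0.78(128 − c):
  R: 133 + 0.78×(128−133) = 133 − 3.9 = 129.1 → 129
  G: 225 + 0.78×(128−225) = 225 − 75.66 = 149.34 → 149
  B: 72 + 0.78×(128−72) = 72 + 43.68 = 115.68 → 116
rgb(129, 149, 116) = #819574.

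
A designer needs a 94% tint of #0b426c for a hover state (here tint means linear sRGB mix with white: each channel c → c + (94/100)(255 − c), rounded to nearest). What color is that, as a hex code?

#f0f4f6

#0b426c is rgb(11, 66, 108).
Per channel, c → c + 0.94(255 − c):
  R: 11 + 229.36 = 240.36 → 240
  G: 66 + 177.66 = 243.66 → 244
  B: 108 + 138.18 = 246.18 → 246
rgb(240, 244, 246) = #f0f4f6.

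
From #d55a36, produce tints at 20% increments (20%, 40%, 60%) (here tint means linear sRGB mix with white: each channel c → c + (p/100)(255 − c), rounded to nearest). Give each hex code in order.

#dd7b5e, #e69c86, #eebdaf

#d55a36 is rgb(213, 90, 54).
20%: (213 + 8.4 = 221.4→221, 90 + 33 = 123→123, 54 + 40.2 = 94.2→94) → #dd7b5e
40%: (213 + 16.8 = 229.8→230, 90 + 66 = 156→156, 54 + 80.4 = 134.4→134) → #e69c86
60%: (213 + 25.2 = 238.2→238, 90 + 99 = 189→189, 54 + 120.6 = 174.6→175) → #eebdaf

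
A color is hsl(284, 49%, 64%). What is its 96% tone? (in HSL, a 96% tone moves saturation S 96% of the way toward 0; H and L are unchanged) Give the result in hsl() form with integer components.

S moves 96% from 49 toward 0: 49 − 47.04 = 1.96 → 2.
H and L are unchanged.

hsl(284, 2%, 64%)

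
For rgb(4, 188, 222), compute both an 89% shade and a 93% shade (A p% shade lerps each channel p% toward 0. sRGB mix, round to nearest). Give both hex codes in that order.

#001518, #000d10

89% shade:
  R: 4 + 0.89×(0−4) = 4 − 3.56 = 0.44 → 0
  G: 188 − 167.32 = 20.68 → 21
  B: 222 − 197.58 = 24.42 → 24
  → #001518
93% shade:
  R: 4 + 0.93×(0−4) = 4 − 3.72 = 0.28 → 0
  G: 188 − 174.84 = 13.16 → 13
  B: 222 − 206.46 = 15.54 → 16
  → #000d10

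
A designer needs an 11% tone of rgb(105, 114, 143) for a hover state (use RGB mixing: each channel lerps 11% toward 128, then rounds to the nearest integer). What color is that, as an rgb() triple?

rgb(108, 116, 141)

Lerp each channel 11% toward 128:
  R: 105 + 2.53 = 107.53 → 108
  G: 114 + 0.11×(128−114) = 114 + 1.54 = 115.54 → 116
  B: 143 − 1.65 = 141.35 → 141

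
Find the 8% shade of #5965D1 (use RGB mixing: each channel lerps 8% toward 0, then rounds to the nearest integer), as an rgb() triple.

rgb(82, 93, 192)

#5965D1 is rgb(89, 101, 209).
An 8% shade moves each channel 8% toward 0:
  R: 89 + 0.08×(0−89) = 89 − 7.12 = 81.88 → 82
  G: 101 + 0.08×(0−101) = 101 − 8.08 = 92.92 → 93
  B: 209 + 0.08×(0−209) = 209 − 16.72 = 192.28 → 192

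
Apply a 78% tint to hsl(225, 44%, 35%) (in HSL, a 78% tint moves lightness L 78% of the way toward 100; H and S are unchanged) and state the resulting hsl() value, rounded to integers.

hsl(225, 44%, 86%)

L moves 78% from 35 toward 100: 35 + 50.7 = 85.7 → 86.
H and S are unchanged.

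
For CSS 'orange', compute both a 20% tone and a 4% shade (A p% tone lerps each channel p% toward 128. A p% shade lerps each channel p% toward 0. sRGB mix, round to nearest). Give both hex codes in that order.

#e69e1a, #f59e00

CSS orange is rgb(255, 165, 0).
20% tone:
  R: 255 + 0.2×(128−255) = 255 − 25.4 = 229.6 → 230
  G: 165 + 0.2×(128−165) = 165 − 7.4 = 157.6 → 158
  B: 0 + 25.6 = 25.6 → 26
  → #e69e1a
4% shade:
  R: 255 + 0.04×(0−255) = 255 − 10.2 = 244.8 → 245
  G: 165 + 0.04×(0−165) = 165 − 6.6 = 158.4 → 158
  B: 0 + 0.04×(0−0) = 0 + 0 = 0 → 0
  → #f59e00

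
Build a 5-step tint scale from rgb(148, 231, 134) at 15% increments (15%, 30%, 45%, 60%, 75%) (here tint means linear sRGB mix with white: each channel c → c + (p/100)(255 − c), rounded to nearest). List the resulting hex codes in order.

15%: (148 + 16.05 = 164.05→164, 231 + 3.6 = 234.6→235, 134 + 18.15 = 152.15→152) → #A4EB98
30%: (148 + 32.1 = 180.1→180, 231 + 7.2 = 238.2→238, 134 + 36.3 = 170.3→170) → #B4EEAA
45%: (148 + 48.15 = 196.15→196, 231 + 10.8 = 241.8→242, 134 + 54.45 = 188.45→188) → #C4F2BC
60%: (148 + 64.2 = 212.2→212, 231 + 14.4 = 245.4→245, 134 + 72.6 = 206.6→207) → #D4F5CF
75%: (148 + 80.25 = 228.25→228, 231 + 18 = 249→249, 134 + 90.75 = 224.75→225) → #E4F9E1

#A4EB98, #B4EEAA, #C4F2BC, #D4F5CF, #E4F9E1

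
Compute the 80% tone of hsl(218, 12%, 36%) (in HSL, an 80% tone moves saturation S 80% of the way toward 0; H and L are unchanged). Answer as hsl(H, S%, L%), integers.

hsl(218, 2%, 36%)

S moves 80% from 12 toward 0: 12 − 9.6 = 2.4 → 2.
H and L are unchanged.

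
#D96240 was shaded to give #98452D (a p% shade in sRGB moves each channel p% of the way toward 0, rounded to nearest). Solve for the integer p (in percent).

#D96240 is rgb(217, 98, 64); #98452D is rgb(152, 69, 45).
On the R channel (widest range): 152 ≈ 217 + (p/100)(0 − 217), so p ≈ 100×(152 − 217)/(0 − 217) = -6500/-217 = 29.95.
p = 30 reproduces all three channels after rounding.

30%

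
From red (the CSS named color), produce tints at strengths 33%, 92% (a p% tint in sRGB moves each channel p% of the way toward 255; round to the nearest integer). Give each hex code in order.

#ff5454, #ffebeb

CSS red is rgb(255, 0, 0).
33%: (255→255, 0 + 84.15 = 84.15→84, 0 + 84.15 = 84.15→84) → #ff5454
92%: (255→255, 0 + 234.6 = 234.6→235, 0 + 234.6 = 234.6→235) → #ffebeb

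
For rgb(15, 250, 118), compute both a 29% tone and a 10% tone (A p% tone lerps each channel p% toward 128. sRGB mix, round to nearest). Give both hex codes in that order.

#30D779, #1AEE77

29% tone:
  R: 15 + 32.77 = 47.77 → 48
  G: 250 − 35.38 = 214.62 → 215
  B: 118 + 0.29×(128−118) = 118 + 2.9 = 120.9 → 121
  → #30D779
10% tone:
  R: 15 + 0.1×(128−15) = 15 + 11.3 = 26.3 → 26
  G: 250 + 0.1×(128−250) = 250 − 12.2 = 237.8 → 238
  B: 118 + 0.1×(128−118) = 118 + 1 = 119 → 119
  → #1AEE77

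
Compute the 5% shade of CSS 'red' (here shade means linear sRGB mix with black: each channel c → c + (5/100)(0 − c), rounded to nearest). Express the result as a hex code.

CSS red is rgb(255, 0, 0).
Per channel, c → c + 0.05(0 − c):
  R: 255 − 12.75 = 242.25 → 242
  G: 0 + 0 = 0 → 0
  B: 0 + 0 = 0 → 0
rgb(242, 0, 0) = #f20000.

#f20000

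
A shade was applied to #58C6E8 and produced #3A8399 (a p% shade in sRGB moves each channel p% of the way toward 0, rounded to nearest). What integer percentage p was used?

34%

#58C6E8 is rgb(88, 198, 232); #3A8399 is rgb(58, 131, 153).
On the B channel (widest range): 153 ≈ 232 + (p/100)(0 − 232), so p ≈ 100×(153 − 232)/(0 − 232) = -7900/-232 = 34.05.
p = 34 reproduces all three channels after rounding.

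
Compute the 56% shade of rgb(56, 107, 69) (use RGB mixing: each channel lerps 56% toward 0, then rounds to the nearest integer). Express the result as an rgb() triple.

rgb(25, 47, 30)

Per channel, c → c + 0.56(0 − c):
  R: 56 + 0.56×(0−56) = 56 − 31.36 = 24.64 → 25
  G: 107 + 0.56×(0−107) = 107 − 59.92 = 47.08 → 47
  B: 69 + 0.56×(0−69) = 69 − 38.64 = 30.36 → 30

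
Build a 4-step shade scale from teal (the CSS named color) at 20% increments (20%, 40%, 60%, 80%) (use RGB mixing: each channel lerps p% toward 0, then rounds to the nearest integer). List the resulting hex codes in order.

CSS teal is rgb(0, 128, 128).
20%: (0→0, 128 − 25.6 = 102.4→102, 128 − 25.6 = 102.4→102) → #006666
40%: (0→0, 128 − 51.2 = 76.8→77, 128 − 51.2 = 76.8→77) → #004D4D
60%: (0→0, 128 − 76.8 = 51.2→51, 128 − 76.8 = 51.2→51) → #003333
80%: (0→0, 128 − 102.4 = 25.6→26, 128 − 102.4 = 25.6→26) → #001A1A

#006666, #004D4D, #003333, #001A1A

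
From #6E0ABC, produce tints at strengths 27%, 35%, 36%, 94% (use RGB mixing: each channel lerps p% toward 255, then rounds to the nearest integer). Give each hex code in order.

#6E0ABC is rgb(110, 10, 188).
27%: (110 + 39.15 = 149.15→149, 10 + 66.15 = 76.15→76, 188 + 18.09 = 206.09→206) → #954CCE
35%: (110 + 50.75 = 160.75→161, 10 + 85.75 = 95.75→96, 188 + 23.45 = 211.45→211) → #A160D3
36%: (110 + 52.2 = 162.2→162, 10 + 88.2 = 98.2→98, 188 + 24.12 = 212.12→212) → #A262D4
94%: (110 + 136.3 = 246.3→246, 10 + 230.3 = 240.3→240, 188 + 62.98 = 250.98→251) → #F6F0FB

#954CCE, #A160D3, #A262D4, #F6F0FB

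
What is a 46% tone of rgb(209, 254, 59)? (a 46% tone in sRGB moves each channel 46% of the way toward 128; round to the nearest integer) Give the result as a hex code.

#ACC45B

Per channel, c → c + 0.46(128 − c):
  R: 209 − 37.26 = 171.74 → 172
  G: 254 − 57.96 = 196.04 → 196
  B: 59 + 31.74 = 90.74 → 91
rgb(172, 196, 91) = #ACC45B.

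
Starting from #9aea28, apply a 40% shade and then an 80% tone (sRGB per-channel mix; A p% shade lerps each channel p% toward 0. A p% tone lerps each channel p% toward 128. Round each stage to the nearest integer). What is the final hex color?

#79826b

#9aea28 is rgb(154, 234, 40).
A 40% shade moves each channel 40% toward 0:
  R: 154 − 61.6 = 92.4 → 92
  G: 234 + 0.4×(0−234) = 234 − 93.6 = 140.4 → 140
  B: 40 + 0.4×(0−40) = 40 − 16 = 24 → 24
After the shade: rgb(92, 140, 24) = #5c8c18.
Per channel, c → c + 0.8(128 − c):
  R: 92 + 0.8×(128−92) = 92 + 28.8 = 120.8 → 121
  G: 140 + 0.8×(128−140) = 140 − 9.6 = 130.4 → 130
  B: 24 + 83.2 = 107.2 → 107
rgb(121, 130, 107) = #79826b.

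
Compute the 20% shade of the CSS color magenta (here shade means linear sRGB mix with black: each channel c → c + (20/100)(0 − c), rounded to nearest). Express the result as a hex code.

#cc00cc

CSS magenta is rgb(255, 0, 255).
Per channel, c → c + 0.2(0 − c):
  R: 255 − 51 = 204 → 204
  G: 0 + 0.2×(0−0) = 0 + 0 = 0 → 0
  B: 255 + 0.2×(0−255) = 255 − 51 = 204 → 204
rgb(204, 0, 204) = #cc00cc.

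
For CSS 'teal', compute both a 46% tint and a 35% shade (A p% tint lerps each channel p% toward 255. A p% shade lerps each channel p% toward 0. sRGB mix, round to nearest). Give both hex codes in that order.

CSS teal is rgb(0, 128, 128).
46% tint:
  R: 0 + 117.3 = 117.3 → 117
  G: 128 + 0.46×(255−128) = 128 + 58.42 = 186.42 → 186
  B: 128 + 0.46×(255−128) = 128 + 58.42 = 186.42 → 186
  → #75BABA
35% shade:
  R: 0 + 0 = 0 → 0
  G: 128 + 0.35×(0−128) = 128 − 44.8 = 83.2 → 83
  B: 128 + 0.35×(0−128) = 128 − 44.8 = 83.2 → 83
  → #005353

#75BABA, #005353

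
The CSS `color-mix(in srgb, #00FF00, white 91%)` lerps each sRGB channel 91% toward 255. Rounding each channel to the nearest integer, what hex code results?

#00FF00 is rgb(0, 255, 0).
Lerp each channel 91% toward 255:
  R: 0 + 232.05 = 232.05 → 232
  G: 255 + 0.91×(255−255) = 255 + 0 = 255 → 255
  B: 0 + 232.05 = 232.05 → 232
rgb(232, 255, 232) = #E8FFE8.

#E8FFE8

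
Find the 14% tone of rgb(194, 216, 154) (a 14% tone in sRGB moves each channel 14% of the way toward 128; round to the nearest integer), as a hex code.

#B9CC96

Per channel, c → c + 0.14(128 − c):
  R: 194 − 9.24 = 184.76 → 185
  G: 216 + 0.14×(128−216) = 216 − 12.32 = 203.68 → 204
  B: 154 + 0.14×(128−154) = 154 − 3.64 = 150.36 → 150
rgb(185, 204, 150) = #B9CC96.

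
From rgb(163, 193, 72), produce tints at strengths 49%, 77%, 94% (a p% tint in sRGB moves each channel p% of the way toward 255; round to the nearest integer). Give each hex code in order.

#d0dfa2, #eaf1d5, #f9fbf4

49%: (163 + 45.08 = 208.08→208, 193 + 30.38 = 223.38→223, 72 + 89.67 = 161.67→162) → #d0dfa2
77%: (163 + 70.84 = 233.84→234, 193 + 47.74 = 240.74→241, 72 + 140.91 = 212.91→213) → #eaf1d5
94%: (163 + 86.48 = 249.48→249, 193 + 58.28 = 251.28→251, 72 + 172.02 = 244.02→244) → #f9fbf4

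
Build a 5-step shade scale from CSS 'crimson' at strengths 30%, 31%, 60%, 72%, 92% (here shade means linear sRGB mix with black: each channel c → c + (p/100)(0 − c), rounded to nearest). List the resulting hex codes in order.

#9a0e2a, #980e29, #580818, #3e0611, #120205

CSS crimson is rgb(220, 20, 60).
30%: (220 − 66 = 154→154, 20 − 6 = 14→14, 60 − 18 = 42→42) → #9a0e2a
31%: (220 − 68.2 = 151.8→152, 20 − 6.2 = 13.8→14, 60 − 18.6 = 41.4→41) → #980e29
60%: (220 − 132 = 88→88, 20 − 12 = 8→8, 60 − 36 = 24→24) → #580818
72%: (220 − 158.4 = 61.6→62, 20 − 14.4 = 5.6→6, 60 − 43.2 = 16.8→17) → #3e0611
92%: (220 − 202.4 = 17.6→18, 20 − 18.4 = 1.6→2, 60 − 55.2 = 4.8→5) → #120205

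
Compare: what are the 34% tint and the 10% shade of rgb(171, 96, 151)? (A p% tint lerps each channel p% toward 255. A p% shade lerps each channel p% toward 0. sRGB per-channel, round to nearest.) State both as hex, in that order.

#c896ba, #9a5688

34% tint:
  R: 171 + 0.34×(255−171) = 171 + 28.56 = 199.56 → 200
  G: 96 + 0.34×(255−96) = 96 + 54.06 = 150.06 → 150
  B: 151 + 35.36 = 186.36 → 186
  → #c896ba
10% shade:
  R: 171 + 0.1×(0−171) = 171 − 17.1 = 153.9 → 154
  G: 96 + 0.1×(0−96) = 96 − 9.6 = 86.4 → 86
  B: 151 − 15.1 = 135.9 → 136
  → #9a5688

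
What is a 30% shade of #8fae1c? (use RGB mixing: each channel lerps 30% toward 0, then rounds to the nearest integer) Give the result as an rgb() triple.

#8fae1c is rgb(143, 174, 28).
A 30% shade moves each channel 30% toward 0:
  R: 143 + 0.3×(0−143) = 143 − 42.9 = 100.1 → 100
  G: 174 − 52.2 = 121.8 → 122
  B: 28 + 0.3×(0−28) = 28 − 8.4 = 19.6 → 20

rgb(100, 122, 20)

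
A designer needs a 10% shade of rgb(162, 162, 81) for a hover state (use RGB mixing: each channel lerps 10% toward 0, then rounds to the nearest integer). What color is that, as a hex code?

Lerp each channel 10% toward 0:
  R: 162 − 16.2 = 145.8 → 146
  G: 162 − 16.2 = 145.8 → 146
  B: 81 − 8.1 = 72.9 → 73
rgb(146, 146, 73) = #929249.

#929249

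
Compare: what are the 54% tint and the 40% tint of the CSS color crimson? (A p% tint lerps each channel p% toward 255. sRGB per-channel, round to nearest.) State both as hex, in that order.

#EF93A5, #EA728A

CSS crimson is rgb(220, 20, 60).
54% tint:
  R: 220 + 18.9 = 238.9 → 239
  G: 20 + 0.54×(255−20) = 20 + 126.9 = 146.9 → 147
  B: 60 + 0.54×(255−60) = 60 + 105.3 = 165.3 → 165
  → #EF93A5
40% tint:
  R: 220 + 0.4×(255−220) = 220 + 14 = 234 → 234
  G: 20 + 0.4×(255−20) = 20 + 94 = 114 → 114
  B: 60 + 0.4×(255−60) = 60 + 78 = 138 → 138
  → #EA728A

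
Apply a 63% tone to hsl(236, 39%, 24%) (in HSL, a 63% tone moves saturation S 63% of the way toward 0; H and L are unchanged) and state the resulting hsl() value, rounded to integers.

hsl(236, 14%, 24%)

S moves 63% from 39 toward 0: 39 − 24.57 = 14.43 → 14.
H and L are unchanged.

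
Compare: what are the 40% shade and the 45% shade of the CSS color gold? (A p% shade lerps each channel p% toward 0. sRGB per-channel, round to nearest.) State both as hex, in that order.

#998100, #8C7600

CSS gold is rgb(255, 215, 0).
40% shade:
  R: 255 + 0.4×(0−255) = 255 − 102 = 153 → 153
  G: 215 − 86 = 129 → 129
  B: 0 + 0.4×(0−0) = 0 + 0 = 0 → 0
  → #998100
45% shade:
  R: 255 + 0.45×(0−255) = 255 − 114.75 = 140.25 → 140
  G: 215 + 0.45×(0−215) = 215 − 96.75 = 118.25 → 118
  B: 0 + 0 = 0 → 0
  → #8C7600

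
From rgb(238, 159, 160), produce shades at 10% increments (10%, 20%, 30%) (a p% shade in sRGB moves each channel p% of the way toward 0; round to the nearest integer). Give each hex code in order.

#d68f90, #be7f80, #a76f70

10%: (238 − 23.8 = 214.2→214, 159 − 15.9 = 143.1→143, 160 − 16 = 144→144) → #d68f90
20%: (238 − 47.6 = 190.4→190, 159 − 31.8 = 127.2→127, 160 − 32 = 128→128) → #be7f80
30%: (238 − 71.4 = 166.6→167, 159 − 47.7 = 111.3→111, 160 − 48 = 112→112) → #a76f70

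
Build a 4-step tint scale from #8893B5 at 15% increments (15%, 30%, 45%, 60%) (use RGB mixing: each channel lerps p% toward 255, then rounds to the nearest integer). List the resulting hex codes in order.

#8893B5 is rgb(136, 147, 181).
15%: (136 + 17.85 = 153.85→154, 147 + 16.2 = 163.2→163, 181 + 11.1 = 192.1→192) → #9AA3C0
30%: (136 + 35.7 = 171.7→172, 147 + 32.4 = 179.4→179, 181 + 22.2 = 203.2→203) → #ACB3CB
45%: (136 + 53.55 = 189.55→190, 147 + 48.6 = 195.6→196, 181 + 33.3 = 214.3→214) → #BEC4D6
60%: (136 + 71.4 = 207.4→207, 147 + 64.8 = 211.8→212, 181 + 44.4 = 225.4→225) → #CFD4E1

#9AA3C0, #ACB3CB, #BEC4D6, #CFD4E1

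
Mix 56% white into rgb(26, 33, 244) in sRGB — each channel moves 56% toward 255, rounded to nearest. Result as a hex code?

A 56% tint moves each channel 56% toward 255:
  R: 26 + 128.24 = 154.24 → 154
  G: 33 + 124.32 = 157.32 → 157
  B: 244 + 0.56×(255−244) = 244 + 6.16 = 250.16 → 250
rgb(154, 157, 250) = #9A9DFA.

#9A9DFA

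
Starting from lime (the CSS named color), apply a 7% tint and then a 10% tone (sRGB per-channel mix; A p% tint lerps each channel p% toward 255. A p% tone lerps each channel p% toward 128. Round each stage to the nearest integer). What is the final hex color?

CSS lime is rgb(0, 255, 0).
Lerp each channel 7% toward 255:
  R: 0 + 17.85 = 17.85 → 18
  G: 255 + 0.07×(255−255) = 255 + 0 = 255 → 255
  B: 0 + 17.85 = 17.85 → 18
After the tint: rgb(18, 255, 18) = #12FF12.
A 10% tone moves each channel 10% toward 128:
  R: 18 + 0.1×(128−18) = 18 + 11 = 29 → 29
  G: 255 + 0.1×(128−255) = 255 − 12.7 = 242.3 → 242
  B: 18 + 0.1×(128−18) = 18 + 11 = 29 → 29
rgb(29, 242, 29) = #1DF21D.

#1DF21D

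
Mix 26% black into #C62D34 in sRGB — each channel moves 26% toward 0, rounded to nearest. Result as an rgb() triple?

rgb(147, 33, 38)

#C62D34 is rgb(198, 45, 52).
Lerp each channel 26% toward 0:
  R: 198 + 0.26×(0−198) = 198 − 51.48 = 146.52 → 147
  G: 45 + 0.26×(0−45) = 45 − 11.7 = 33.3 → 33
  B: 52 + 0.26×(0−52) = 52 − 13.52 = 38.48 → 38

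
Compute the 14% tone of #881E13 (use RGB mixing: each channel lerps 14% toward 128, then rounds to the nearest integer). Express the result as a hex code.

#872C22

#881E13 is rgb(136, 30, 19).
A 14% tone moves each channel 14% toward 128:
  R: 136 + 0.14×(128−136) = 136 − 1.12 = 134.88 → 135
  G: 30 + 13.72 = 43.72 → 44
  B: 19 + 0.14×(128−19) = 19 + 15.26 = 34.26 → 34
rgb(135, 44, 34) = #872C22.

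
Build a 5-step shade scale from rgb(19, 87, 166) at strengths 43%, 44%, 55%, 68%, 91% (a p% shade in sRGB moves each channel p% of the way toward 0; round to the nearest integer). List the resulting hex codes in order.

43%: (19 − 8.17 = 10.83→11, 87 − 37.41 = 49.59→50, 166 − 71.38 = 94.62→95) → #0B325F
44%: (19 − 8.36 = 10.64→11, 87 − 38.28 = 48.72→49, 166 − 73.04 = 92.96→93) → #0B315D
55%: (19 − 10.45 = 8.55→9, 87 − 47.85 = 39.15→39, 166 − 91.3 = 74.7→75) → #09274B
68%: (19 − 12.92 = 6.08→6, 87 − 59.16 = 27.84→28, 166 − 112.88 = 53.12→53) → #061C35
91%: (19 − 17.29 = 1.71→2, 87 − 79.17 = 7.83→8, 166 − 151.06 = 14.94→15) → #02080F

#0B325F, #0B315D, #09274B, #061C35, #02080F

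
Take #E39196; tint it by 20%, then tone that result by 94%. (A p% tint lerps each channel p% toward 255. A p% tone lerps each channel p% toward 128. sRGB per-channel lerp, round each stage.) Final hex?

#868283

#E39196 is rgb(227, 145, 150).
Per channel, c → c + 0.2(255 − c):
  R: 227 + 0.2×(255−227) = 227 + 5.6 = 232.6 → 233
  G: 145 + 22 = 167 → 167
  B: 150 + 0.2×(255−150) = 150 + 21 = 171 → 171
After the tint: rgb(233, 167, 171) = #E9A7AB.
Lerp each channel 94% toward 128:
  R: 233 + 0.94×(128−233) = 233 − 98.7 = 134.3 → 134
  G: 167 + 0.94×(128−167) = 167 − 36.66 = 130.34 → 130
  B: 171 + 0.94×(128−171) = 171 − 40.42 = 130.58 → 131
rgb(134, 130, 131) = #868283.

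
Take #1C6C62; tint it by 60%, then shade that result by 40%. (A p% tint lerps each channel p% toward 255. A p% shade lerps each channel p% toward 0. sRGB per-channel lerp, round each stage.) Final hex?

#627673

#1C6C62 is rgb(28, 108, 98).
Lerp each channel 60% toward 255:
  R: 28 + 0.6×(255−28) = 28 + 136.2 = 164.2 → 164
  G: 108 + 0.6×(255−108) = 108 + 88.2 = 196.2 → 196
  B: 98 + 94.2 = 192.2 → 192
After the tint: rgb(164, 196, 192) = #A4C4C0.
Lerp each channel 40% toward 0:
  R: 164 − 65.6 = 98.4 → 98
  G: 196 + 0.4×(0−196) = 196 − 78.4 = 117.6 → 118
  B: 192 + 0.4×(0−192) = 192 − 76.8 = 115.2 → 115
rgb(98, 118, 115) = #627673.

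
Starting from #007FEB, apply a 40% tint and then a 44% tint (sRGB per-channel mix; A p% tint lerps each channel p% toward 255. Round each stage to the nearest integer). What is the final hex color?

#A9D4F8

#007FEB is rgb(0, 127, 235).
A 40% tint moves each channel 40% toward 255:
  R: 0 + 0.4×(255−0) = 0 + 102 = 102 → 102
  G: 127 + 51.2 = 178.2 → 178
  B: 235 + 0.4×(255−235) = 235 + 8 = 243 → 243
After the tint: rgb(102, 178, 243) = #66B2F3.
A 44% tint moves each channel 44% toward 255:
  R: 102 + 0.44×(255−102) = 102 + 67.32 = 169.32 → 169
  G: 178 + 0.44×(255−178) = 178 + 33.88 = 211.88 → 212
  B: 243 + 0.44×(255−243) = 243 + 5.28 = 248.28 → 248
rgb(169, 212, 248) = #A9D4F8.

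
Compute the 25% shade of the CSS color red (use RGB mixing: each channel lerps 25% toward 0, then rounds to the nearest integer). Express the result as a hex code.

CSS red is rgb(255, 0, 0).
Per channel, c → c + 0.25(0 − c):
  R: 255 + 0.25×(0−255) = 255 − 63.75 = 191.25 → 191
  G: 0 + 0 = 0 → 0
  B: 0 + 0 = 0 → 0
rgb(191, 0, 0) = #bf0000.

#bf0000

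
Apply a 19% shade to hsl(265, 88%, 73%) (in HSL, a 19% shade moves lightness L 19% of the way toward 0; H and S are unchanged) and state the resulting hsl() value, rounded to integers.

hsl(265, 88%, 59%)

L moves 19% from 73 toward 0: 73 − 13.87 = 59.13 → 59.
H and S are unchanged.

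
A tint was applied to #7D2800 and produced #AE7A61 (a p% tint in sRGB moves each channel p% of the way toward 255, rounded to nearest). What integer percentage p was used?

#7D2800 is rgb(125, 40, 0); #AE7A61 is rgb(174, 122, 97).
On the B channel (widest range): 97 ≈ 0 + (p/100)(255 − 0), so p ≈ 100×(97 − 0)/(255 − 0) = 9700/255 = 38.04.
p = 38 reproduces all three channels after rounding.

38%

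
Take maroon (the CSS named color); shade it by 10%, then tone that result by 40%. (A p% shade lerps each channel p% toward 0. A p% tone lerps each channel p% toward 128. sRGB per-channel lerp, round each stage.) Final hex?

#783333

CSS maroon is rgb(128, 0, 0).
Per channel, c → c + 0.1(0 − c):
  R: 128 + 0.1×(0−128) = 128 − 12.8 = 115.2 → 115
  G: 0 + 0.1×(0−0) = 0 + 0 = 0 → 0
  B: 0 + 0.1×(0−0) = 0 + 0 = 0 → 0
After the shade: rgb(115, 0, 0) = #730000.
A 40% tone moves each channel 40% toward 128:
  R: 115 + 5.2 = 120.2 → 120
  G: 0 + 0.4×(128−0) = 0 + 51.2 = 51.2 → 51
  B: 0 + 0.4×(128−0) = 0 + 51.2 = 51.2 → 51
rgb(120, 51, 51) = #783333.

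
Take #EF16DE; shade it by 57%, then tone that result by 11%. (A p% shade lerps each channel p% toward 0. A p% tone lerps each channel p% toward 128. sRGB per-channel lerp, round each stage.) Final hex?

#6A1663

#EF16DE is rgb(239, 22, 222).
Per channel, c → c + 0.57(0 − c):
  R: 239 − 136.23 = 102.77 → 103
  G: 22 + 0.57×(0−22) = 22 − 12.54 = 9.46 → 9
  B: 222 + 0.57×(0−222) = 222 − 126.54 = 95.46 → 95
After the shade: rgb(103, 9, 95) = #67095F.
Per channel, c → c + 0.11(128 − c):
  R: 103 + 2.75 = 105.75 → 106
  G: 9 + 0.11×(128−9) = 9 + 13.09 = 22.09 → 22
  B: 95 + 3.63 = 98.63 → 99
rgb(106, 22, 99) = #6A1663.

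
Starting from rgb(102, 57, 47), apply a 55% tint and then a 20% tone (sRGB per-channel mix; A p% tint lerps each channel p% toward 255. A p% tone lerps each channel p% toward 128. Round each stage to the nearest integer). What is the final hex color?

#ae9e9a

A 55% tint moves each channel 55% toward 255:
  R: 102 + 0.55×(255−102) = 102 + 84.15 = 186.15 → 186
  G: 57 + 108.9 = 165.9 → 166
  B: 47 + 0.55×(255−47) = 47 + 114.4 = 161.4 → 161
After the tint: rgb(186, 166, 161) = #baa6a1.
Lerp each channel 20% toward 128:
  R: 186 + 0.2×(128−186) = 186 − 11.6 = 174.4 → 174
  G: 166 − 7.6 = 158.4 → 158
  B: 161 + 0.2×(128−161) = 161 − 6.6 = 154.4 → 154
rgb(174, 158, 154) = #ae9e9a.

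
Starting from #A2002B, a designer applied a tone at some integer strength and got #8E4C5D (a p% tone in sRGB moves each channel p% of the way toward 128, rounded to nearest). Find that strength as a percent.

#A2002B is rgb(162, 0, 43); #8E4C5D is rgb(142, 76, 93).
On the G channel (widest range): 76 ≈ 0 + (p/100)(128 − 0), so p ≈ 100×(76 − 0)/(128 − 0) = 7600/128 = 59.38.
p = 59 reproduces all three channels after rounding.

59%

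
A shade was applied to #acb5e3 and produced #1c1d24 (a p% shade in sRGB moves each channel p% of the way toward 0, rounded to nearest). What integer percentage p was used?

84%

#acb5e3 is rgb(172, 181, 227); #1c1d24 is rgb(28, 29, 36).
On the B channel (widest range): 36 ≈ 227 + (p/100)(0 − 227), so p ≈ 100×(36 − 227)/(0 − 227) = -19100/-227 = 84.14.
p = 84 reproduces all three channels after rounding.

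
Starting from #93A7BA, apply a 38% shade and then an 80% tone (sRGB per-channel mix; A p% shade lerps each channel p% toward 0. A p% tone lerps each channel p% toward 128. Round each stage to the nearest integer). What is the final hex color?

#797B7D

#93A7BA is rgb(147, 167, 186).
A 38% shade moves each channel 38% toward 0:
  R: 147 + 0.38×(0−147) = 147 − 55.86 = 91.14 → 91
  G: 167 − 63.46 = 103.54 → 104
  B: 186 + 0.38×(0−186) = 186 − 70.68 = 115.32 → 115
After the shade: rgb(91, 104, 115) = #5B6873.
Per channel, c → c + 0.8(128 − c):
  R: 91 + 0.8×(128−91) = 91 + 29.6 = 120.6 → 121
  G: 104 + 0.8×(128−104) = 104 + 19.2 = 123.2 → 123
  B: 115 + 10.4 = 125.4 → 125
rgb(121, 123, 125) = #797B7D.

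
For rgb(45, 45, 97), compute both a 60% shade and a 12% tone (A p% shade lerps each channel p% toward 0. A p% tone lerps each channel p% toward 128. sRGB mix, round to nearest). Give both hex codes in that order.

60% shade:
  R: 45 − 27 = 18 → 18
  G: 45 + 0.6×(0−45) = 45 − 27 = 18 → 18
  B: 97 + 0.6×(0−97) = 97 − 58.2 = 38.8 → 39
  → #121227
12% tone:
  R: 45 + 9.96 = 54.96 → 55
  G: 45 + 0.12×(128−45) = 45 + 9.96 = 54.96 → 55
  B: 97 + 0.12×(128−97) = 97 + 3.72 = 100.72 → 101
  → #373765

#121227, #373765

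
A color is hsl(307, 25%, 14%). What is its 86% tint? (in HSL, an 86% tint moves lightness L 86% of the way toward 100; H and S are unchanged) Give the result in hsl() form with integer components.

L moves 86% from 14 toward 100: 14 + 73.96 = 87.96 → 88.
H and S are unchanged.

hsl(307, 25%, 88%)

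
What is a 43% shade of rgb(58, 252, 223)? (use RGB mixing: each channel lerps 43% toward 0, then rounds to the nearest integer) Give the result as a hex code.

#21907f

A 43% shade moves each channel 43% toward 0:
  R: 58 + 0.43×(0−58) = 58 − 24.94 = 33.06 → 33
  G: 252 + 0.43×(0−252) = 252 − 108.36 = 143.64 → 144
  B: 223 + 0.43×(0−223) = 223 − 95.89 = 127.11 → 127
rgb(33, 144, 127) = #21907f.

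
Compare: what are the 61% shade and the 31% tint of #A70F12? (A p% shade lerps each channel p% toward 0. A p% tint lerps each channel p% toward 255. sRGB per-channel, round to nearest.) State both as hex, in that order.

#A70F12 is rgb(167, 15, 18).
61% shade:
  R: 167 + 0.61×(0−167) = 167 − 101.87 = 65.13 → 65
  G: 15 − 9.15 = 5.85 → 6
  B: 18 − 10.98 = 7.02 → 7
  → #410607
31% tint:
  R: 167 + 27.28 = 194.28 → 194
  G: 15 + 0.31×(255−15) = 15 + 74.4 = 89.4 → 89
  B: 18 + 73.47 = 91.47 → 91
  → #C2595B

#410607, #C2595B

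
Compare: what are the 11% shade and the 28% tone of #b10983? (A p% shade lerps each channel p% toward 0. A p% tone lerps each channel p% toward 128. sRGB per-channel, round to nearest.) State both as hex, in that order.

#9e0875, #a32a82

#b10983 is rgb(177, 9, 131).
11% shade:
  R: 177 + 0.11×(0−177) = 177 − 19.47 = 157.53 → 158
  G: 9 − 0.99 = 8.01 → 8
  B: 131 − 14.41 = 116.59 → 117
  → #9e0875
28% tone:
  R: 177 + 0.28×(128−177) = 177 − 13.72 = 163.28 → 163
  G: 9 + 0.28×(128−9) = 9 + 33.32 = 42.32 → 42
  B: 131 + 0.28×(128−131) = 131 − 0.84 = 130.16 → 130
  → #a32a82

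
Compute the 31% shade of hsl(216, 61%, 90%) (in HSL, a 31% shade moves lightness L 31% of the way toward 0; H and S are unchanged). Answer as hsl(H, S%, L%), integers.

L moves 31% from 90 toward 0: 90 − 27.9 = 62.1 → 62.
H and S are unchanged.

hsl(216, 61%, 62%)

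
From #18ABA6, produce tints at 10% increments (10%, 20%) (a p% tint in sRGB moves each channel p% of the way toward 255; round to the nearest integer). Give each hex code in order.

#2FB3AF, #46BCB8

#18ABA6 is rgb(24, 171, 166).
10%: (24 + 23.1 = 47.1→47, 171 + 8.4 = 179.4→179, 166 + 8.9 = 174.9→175) → #2FB3AF
20%: (24 + 46.2 = 70.2→70, 171 + 16.8 = 187.8→188, 166 + 17.8 = 183.8→184) → #46BCB8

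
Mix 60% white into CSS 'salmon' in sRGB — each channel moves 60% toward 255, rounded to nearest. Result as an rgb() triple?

CSS salmon is rgb(250, 128, 114).
Lerp each channel 60% toward 255:
  R: 250 + 0.6×(255−250) = 250 + 3 = 253 → 253
  G: 128 + 76.2 = 204.2 → 204
  B: 114 + 84.6 = 198.6 → 199

rgb(253, 204, 199)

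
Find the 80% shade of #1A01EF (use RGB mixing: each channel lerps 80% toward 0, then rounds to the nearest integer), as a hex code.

#050030

#1A01EF is rgb(26, 1, 239).
An 80% shade moves each channel 80% toward 0:
  R: 26 − 20.8 = 5.2 → 5
  G: 1 − 0.8 = 0.2 → 0
  B: 239 − 191.2 = 47.8 → 48
rgb(5, 0, 48) = #050030.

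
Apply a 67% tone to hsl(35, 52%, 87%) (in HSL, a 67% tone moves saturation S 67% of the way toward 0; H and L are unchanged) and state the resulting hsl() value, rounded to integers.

S moves 67% from 52 toward 0: 52 − 34.84 = 17.16 → 17.
H and L are unchanged.

hsl(35, 17%, 87%)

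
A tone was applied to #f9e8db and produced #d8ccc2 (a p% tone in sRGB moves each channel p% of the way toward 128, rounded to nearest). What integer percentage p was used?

27%

#f9e8db is rgb(249, 232, 219); #d8ccc2 is rgb(216, 204, 194).
On the R channel (widest range): 216 ≈ 249 + (p/100)(128 − 249), so p ≈ 100×(216 − 249)/(128 − 249) = -3300/-121 = 27.27.
p = 27 reproduces all three channels after rounding.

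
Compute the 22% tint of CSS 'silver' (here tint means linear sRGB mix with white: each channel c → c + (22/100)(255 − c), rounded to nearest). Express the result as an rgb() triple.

rgb(206, 206, 206)

CSS silver is rgb(192, 192, 192).
A 22% tint moves each channel 22% toward 255:
  R: 192 + 13.86 = 205.86 → 206
  G: 192 + 0.22×(255−192) = 192 + 13.86 = 205.86 → 206
  B: 192 + 0.22×(255−192) = 192 + 13.86 = 205.86 → 206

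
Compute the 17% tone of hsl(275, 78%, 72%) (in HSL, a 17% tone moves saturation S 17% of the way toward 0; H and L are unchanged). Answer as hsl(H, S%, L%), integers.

S moves 17% from 78 toward 0: 78 − 13.26 = 64.74 → 65.
H and L are unchanged.

hsl(275, 65%, 72%)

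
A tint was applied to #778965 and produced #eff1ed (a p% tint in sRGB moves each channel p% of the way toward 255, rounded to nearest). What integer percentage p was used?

88%

#778965 is rgb(119, 137, 101); #eff1ed is rgb(239, 241, 237).
On the B channel (widest range): 237 ≈ 101 + (p/100)(255 − 101), so p ≈ 100×(237 − 101)/(255 − 101) = 13600/154 = 88.31.
p = 88 reproduces all three channels after rounding.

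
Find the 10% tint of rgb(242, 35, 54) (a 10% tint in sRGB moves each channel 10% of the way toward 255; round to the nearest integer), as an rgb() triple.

A 10% tint moves each channel 10% toward 255:
  R: 242 + 1.3 = 243.3 → 243
  G: 35 + 22 = 57 → 57
  B: 54 + 0.1×(255−54) = 54 + 20.1 = 74.1 → 74

rgb(243, 57, 74)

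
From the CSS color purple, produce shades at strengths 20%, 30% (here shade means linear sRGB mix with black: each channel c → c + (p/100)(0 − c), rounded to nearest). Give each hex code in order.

#660066, #5a005a

CSS purple is rgb(128, 0, 128).
20%: (128 − 25.6 = 102.4→102, 0→0, 128 − 25.6 = 102.4→102) → #660066
30%: (128 − 38.4 = 89.6→90, 0→0, 128 − 38.4 = 89.6→90) → #5a005a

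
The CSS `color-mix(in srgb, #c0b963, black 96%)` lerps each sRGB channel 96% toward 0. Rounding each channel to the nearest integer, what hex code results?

#080704

#c0b963 is rgb(192, 185, 99).
Lerp each channel 96% toward 0:
  R: 192 + 0.96×(0−192) = 192 − 184.32 = 7.68 → 8
  G: 185 + 0.96×(0−185) = 185 − 177.6 = 7.4 → 7
  B: 99 − 95.04 = 3.96 → 4
rgb(8, 7, 4) = #080704.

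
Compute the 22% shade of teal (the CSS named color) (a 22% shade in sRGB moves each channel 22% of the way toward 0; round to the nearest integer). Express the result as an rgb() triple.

rgb(0, 100, 100)

CSS teal is rgb(0, 128, 128).
Lerp each channel 22% toward 0:
  R: 0 + 0.22×(0−0) = 0 + 0 = 0 → 0
  G: 128 + 0.22×(0−128) = 128 − 28.16 = 99.84 → 100
  B: 128 + 0.22×(0−128) = 128 − 28.16 = 99.84 → 100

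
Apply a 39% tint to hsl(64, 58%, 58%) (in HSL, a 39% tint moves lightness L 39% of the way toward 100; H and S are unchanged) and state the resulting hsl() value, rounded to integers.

L moves 39% from 58 toward 100: 58 + 16.38 = 74.38 → 74.
H and S are unchanged.

hsl(64, 58%, 74%)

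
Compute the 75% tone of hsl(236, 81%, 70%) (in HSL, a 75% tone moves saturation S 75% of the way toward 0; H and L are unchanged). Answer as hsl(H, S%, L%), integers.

S moves 75% from 81 toward 0: 81 − 60.75 = 20.25 → 20.
H and L are unchanged.

hsl(236, 20%, 70%)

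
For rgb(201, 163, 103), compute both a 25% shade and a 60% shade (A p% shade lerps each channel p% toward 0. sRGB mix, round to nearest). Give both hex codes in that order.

25% shade:
  R: 201 − 50.25 = 150.75 → 151
  G: 163 + 0.25×(0−163) = 163 − 40.75 = 122.25 → 122
  B: 103 − 25.75 = 77.25 → 77
  → #977a4d
60% shade:
  R: 201 + 0.6×(0−201) = 201 − 120.6 = 80.4 → 80
  G: 163 + 0.6×(0−163) = 163 − 97.8 = 65.2 → 65
  B: 103 + 0.6×(0−103) = 103 − 61.8 = 41.2 → 41
  → #504129

#977a4d, #504129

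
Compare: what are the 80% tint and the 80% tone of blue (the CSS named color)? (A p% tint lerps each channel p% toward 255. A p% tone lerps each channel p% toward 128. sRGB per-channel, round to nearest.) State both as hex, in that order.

CSS blue is rgb(0, 0, 255).
80% tint:
  R: 0 + 0.8×(255−0) = 0 + 204 = 204 → 204
  G: 0 + 204 = 204 → 204
  B: 255 + 0.8×(255−255) = 255 + 0 = 255 → 255
  → #CCCCFF
80% tone:
  R: 0 + 0.8×(128−0) = 0 + 102.4 = 102.4 → 102
  G: 0 + 0.8×(128−0) = 0 + 102.4 = 102.4 → 102
  B: 255 + 0.8×(128−255) = 255 − 101.6 = 153.4 → 153
  → #666699

#CCCCFF, #666699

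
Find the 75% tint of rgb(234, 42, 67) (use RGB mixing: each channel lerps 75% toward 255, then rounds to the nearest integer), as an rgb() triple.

Lerp each channel 75% toward 255:
  R: 234 + 15.75 = 249.75 → 250
  G: 42 + 0.75×(255−42) = 42 + 159.75 = 201.75 → 202
  B: 67 + 0.75×(255−67) = 67 + 141 = 208 → 208

rgb(250, 202, 208)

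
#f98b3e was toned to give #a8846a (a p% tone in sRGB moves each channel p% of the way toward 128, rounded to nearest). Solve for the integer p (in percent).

#f98b3e is rgb(249, 139, 62); #a8846a is rgb(168, 132, 106).
On the R channel (widest range): 168 ≈ 249 + (p/100)(128 − 249), so p ≈ 100×(168 − 249)/(128 − 249) = -8100/-121 = 66.94.
p = 67 reproduces all three channels after rounding.

67%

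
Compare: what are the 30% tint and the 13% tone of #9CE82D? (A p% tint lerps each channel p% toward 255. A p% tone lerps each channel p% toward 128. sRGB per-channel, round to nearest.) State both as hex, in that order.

#BAEF6C, #98DA38

#9CE82D is rgb(156, 232, 45).
30% tint:
  R: 156 + 0.3×(255−156) = 156 + 29.7 = 185.7 → 186
  G: 232 + 0.3×(255−232) = 232 + 6.9 = 238.9 → 239
  B: 45 + 63 = 108 → 108
  → #BAEF6C
13% tone:
  R: 156 + 0.13×(128−156) = 156 − 3.64 = 152.36 → 152
  G: 232 + 0.13×(128−232) = 232 − 13.52 = 218.48 → 218
  B: 45 + 0.13×(128−45) = 45 + 10.79 = 55.79 → 56
  → #98DA38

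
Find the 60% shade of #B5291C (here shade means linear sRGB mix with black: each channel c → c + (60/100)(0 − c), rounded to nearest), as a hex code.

#B5291C is rgb(181, 41, 28).
Per channel, c → c + 0.6(0 − c):
  R: 181 − 108.6 = 72.4 → 72
  G: 41 + 0.6×(0−41) = 41 − 24.6 = 16.4 → 16
  B: 28 + 0.6×(0−28) = 28 − 16.8 = 11.2 → 11
rgb(72, 16, 11) = #48100B.

#48100B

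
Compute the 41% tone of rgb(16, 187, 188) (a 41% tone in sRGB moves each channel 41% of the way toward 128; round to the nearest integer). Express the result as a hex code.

#3EA3A3

Lerp each channel 41% toward 128:
  R: 16 + 0.41×(128−16) = 16 + 45.92 = 61.92 → 62
  G: 187 − 24.19 = 162.81 → 163
  B: 188 − 24.6 = 163.4 → 163
rgb(62, 163, 163) = #3EA3A3.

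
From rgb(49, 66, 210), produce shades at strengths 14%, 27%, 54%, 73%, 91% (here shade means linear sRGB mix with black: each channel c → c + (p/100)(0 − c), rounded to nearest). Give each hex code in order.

14%: (49 − 6.86 = 42.14→42, 66 − 9.24 = 56.76→57, 210 − 29.4 = 180.6→181) → #2a39b5
27%: (49 − 13.23 = 35.77→36, 66 − 17.82 = 48.18→48, 210 − 56.7 = 153.3→153) → #243099
54%: (49 − 26.46 = 22.54→23, 66 − 35.64 = 30.36→30, 210 − 113.4 = 96.6→97) → #171e61
73%: (49 − 35.77 = 13.23→13, 66 − 48.18 = 17.82→18, 210 − 153.3 = 56.7→57) → #0d1239
91%: (49 − 44.59 = 4.41→4, 66 − 60.06 = 5.94→6, 210 − 191.1 = 18.9→19) → #040613

#2a39b5, #243099, #171e61, #0d1239, #040613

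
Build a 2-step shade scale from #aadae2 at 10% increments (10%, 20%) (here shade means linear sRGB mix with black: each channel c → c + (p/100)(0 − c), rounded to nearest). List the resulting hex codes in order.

#aadae2 is rgb(170, 218, 226).
10%: (170 − 17 = 153→153, 218 − 21.8 = 196.2→196, 226 − 22.6 = 203.4→203) → #99c4cb
20%: (170 − 34 = 136→136, 218 − 43.6 = 174.4→174, 226 − 45.2 = 180.8→181) → #88aeb5

#99c4cb, #88aeb5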